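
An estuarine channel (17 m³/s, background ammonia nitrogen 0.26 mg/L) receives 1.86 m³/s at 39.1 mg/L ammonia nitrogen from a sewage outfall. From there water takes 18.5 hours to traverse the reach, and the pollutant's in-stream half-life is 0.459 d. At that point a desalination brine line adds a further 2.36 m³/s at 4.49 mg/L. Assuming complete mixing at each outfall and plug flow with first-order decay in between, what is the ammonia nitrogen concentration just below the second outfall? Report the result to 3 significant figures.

1.63 mg/L

Mass balance: C = (17.00·0.2600 + 1.860·39.10) / 18.86 = 77.15/18.86 = 4.090 mg/L; combined flow 18.86 m³/s.
Half-life 0.459 d → k = ln 2 / 0.459 = 1.510 d⁻¹.
First-order decay: C = 4.090·exp(−k·t) = 4.090·0.3122 = 1.277 mg/L.
Second outfall: C = (18.86·1.277 + 2.360·4.490)/21.22 = 1.634 mg/L.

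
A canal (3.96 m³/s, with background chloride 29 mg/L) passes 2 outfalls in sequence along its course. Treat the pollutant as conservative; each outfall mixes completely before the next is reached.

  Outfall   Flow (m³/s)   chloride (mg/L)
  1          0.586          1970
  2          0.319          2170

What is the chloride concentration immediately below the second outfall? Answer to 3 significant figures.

403 mg/L

After outfall 1: Q = 3.960 + 0.5860 = 4.546 m³/s; C = (3.960·29.00 + 0.5860·1970)/4.546 = 279.2 mg/L.
After outfall 2: Q = 4.546 + 0.3190 = 4.865 m³/s; C = (4.546·279.2 + 0.3190·2170)/4.865 = 403.2 mg/L.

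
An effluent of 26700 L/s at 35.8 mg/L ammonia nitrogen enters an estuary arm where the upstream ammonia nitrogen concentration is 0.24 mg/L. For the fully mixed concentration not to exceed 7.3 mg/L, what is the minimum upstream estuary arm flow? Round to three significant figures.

108000 L/s

Set C_mix = 7.3: (Q·0.2400 + 26700·35.80) / (Q + 26700) = 7.3
→ Q = 26700·(35.80 − 7.3)/(7.3 − 0.2400) = 107800 L/s.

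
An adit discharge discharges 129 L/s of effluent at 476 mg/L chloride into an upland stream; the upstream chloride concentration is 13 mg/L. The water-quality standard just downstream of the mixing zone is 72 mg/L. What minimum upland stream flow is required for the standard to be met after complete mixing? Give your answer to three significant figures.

Set C_mix = 72: (Q·13.00 + 129.0·476.0) / (Q + 129.0) = 72
→ Q = 129.0·(476.0 − 72)/(72 − 13.00) = 883.3 L/s.

883 L/s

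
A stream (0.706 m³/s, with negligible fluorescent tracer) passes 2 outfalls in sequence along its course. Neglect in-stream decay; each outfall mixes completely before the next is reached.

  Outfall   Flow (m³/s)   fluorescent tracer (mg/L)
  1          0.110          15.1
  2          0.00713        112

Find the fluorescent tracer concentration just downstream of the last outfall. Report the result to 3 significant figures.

After outfall 1: Q = 0.7060 + 0.1100 = 0.8160 m³/s; C = (0.7060·0 + 0.1100·15.10)/0.8160 = 2.036 mg/L.
After outfall 2: Q = 0.8160 + 0.007130 = 0.8231 m³/s; C = (0.8160·2.036 + 0.007130·112.0)/0.8231 = 2.988 mg/L.

2.99 mg/L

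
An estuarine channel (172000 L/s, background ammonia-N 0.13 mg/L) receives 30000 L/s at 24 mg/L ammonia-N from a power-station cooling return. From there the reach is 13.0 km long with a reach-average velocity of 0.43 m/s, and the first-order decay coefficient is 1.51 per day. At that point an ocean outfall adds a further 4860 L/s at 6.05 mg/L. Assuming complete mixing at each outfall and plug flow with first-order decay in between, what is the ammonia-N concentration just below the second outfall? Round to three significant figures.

Flow-weighted average: C = (172000·0.1300 + 30000·24.00) / 202000 = 742400/202000 = 3.675 mg/L; combined flow 202000 L/s.
Travel time t = 13.0·1000 / 0.43 = 30230 s = 8.398 h.
First-order decay: C = 3.675·exp(−k·t) = 3.675·0.5896 = 2.167 mg/L.
Second outfall: C = (202000·2.167 + 4860·6.050)/206900 = 2.258 mg/L.

2.26 mg/L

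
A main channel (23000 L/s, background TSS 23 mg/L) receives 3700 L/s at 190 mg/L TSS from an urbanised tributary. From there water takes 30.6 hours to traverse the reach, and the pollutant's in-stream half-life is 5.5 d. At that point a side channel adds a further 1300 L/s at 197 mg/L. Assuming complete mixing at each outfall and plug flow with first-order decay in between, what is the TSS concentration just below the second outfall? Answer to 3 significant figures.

Flow-weighted average: C = (23000·23.00 + 3700·190.0) / 26700 = 1232000/26700 = 46.14 mg/L; combined flow 26700 L/s.
Half-life 5.5 d → k = ln 2 / 5.5 = 0.1260 d⁻¹.
After decay, C = 46.14 × e^(−kt) = 46.14 × 0.8516 = 39.29 mg/L.
Second outfall: C = (26700·39.29 + 1300·197.0)/28000 = 46.62 mg/L.

46.6 mg/L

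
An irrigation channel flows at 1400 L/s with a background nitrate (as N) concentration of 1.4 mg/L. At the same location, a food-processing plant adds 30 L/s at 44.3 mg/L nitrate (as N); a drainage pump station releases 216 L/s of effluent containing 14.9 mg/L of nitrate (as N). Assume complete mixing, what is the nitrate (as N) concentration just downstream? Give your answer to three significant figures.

3.95 mg/L

Mass balance: C = (1400·1.400 + 30.00·44.30 + 216.0·14.90) / 1646 = 6507/1646 = 3.953 mg/L.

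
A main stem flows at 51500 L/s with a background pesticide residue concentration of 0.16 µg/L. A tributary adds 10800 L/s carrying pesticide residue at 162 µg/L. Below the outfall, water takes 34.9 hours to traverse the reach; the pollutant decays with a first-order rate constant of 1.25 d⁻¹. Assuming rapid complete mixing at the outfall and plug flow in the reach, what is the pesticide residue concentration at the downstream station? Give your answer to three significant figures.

4.58 µg/L

After mixing, C = (51500·0.1600 + 10800·162.0) / 62300 = 1758000/62300 = 28.22 µg/L.
Applying C = C₀e^(−kt): 28.22 × 0.1624 = 4.582 µg/L.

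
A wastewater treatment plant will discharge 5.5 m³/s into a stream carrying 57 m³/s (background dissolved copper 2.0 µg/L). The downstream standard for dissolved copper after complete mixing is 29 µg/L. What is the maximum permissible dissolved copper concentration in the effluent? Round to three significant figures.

At the limit, (Qr·Cr + Qe·Cₑ)/(Qr + Qe) = 29:
Cₑ = (62.50·29 − 57.00·2.000) / 5.500 = 308.8 µg/L.

309 µg/L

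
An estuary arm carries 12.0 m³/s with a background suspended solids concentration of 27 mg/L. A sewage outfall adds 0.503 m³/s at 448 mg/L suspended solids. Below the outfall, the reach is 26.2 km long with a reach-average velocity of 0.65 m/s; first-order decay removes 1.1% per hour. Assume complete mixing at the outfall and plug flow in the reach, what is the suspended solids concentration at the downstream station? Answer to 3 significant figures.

Mixed concentration C = ΣQC/ΣQ = (12.00·27.00 + 0.5030·448.0) / 12.50 = 549.3/12.50 = 43.94 mg/L.
Travel time t = 26.2·1000 / 0.65 = 40310 s = 11.20 h.
1.1%/h lost → k = −ln(1 − 0.011) = 0.01106 h⁻¹.
Applying C = C₀e^(−kt): 43.94 × 0.8835 = 38.82 mg/L.

38.8 mg/L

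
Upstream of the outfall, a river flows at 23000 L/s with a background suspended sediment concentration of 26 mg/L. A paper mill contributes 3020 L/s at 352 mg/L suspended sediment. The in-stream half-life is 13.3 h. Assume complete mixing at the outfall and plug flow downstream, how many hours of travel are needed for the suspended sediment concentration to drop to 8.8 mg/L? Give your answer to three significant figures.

Flow-weighted average: C = (23000·26.00 + 3020·352.0) / 26020 = 1661000/26020 = 63.84 mg/L.
Half-life 13.3 h → k = ln 2 / 13.3 = 0.05212 h⁻¹ = 1.251 d⁻¹.
63.84·exp(−k·t) = 8.8 → t = ln(63.84/8.8)/k = 136900 s = 38.02 h.

38.0 h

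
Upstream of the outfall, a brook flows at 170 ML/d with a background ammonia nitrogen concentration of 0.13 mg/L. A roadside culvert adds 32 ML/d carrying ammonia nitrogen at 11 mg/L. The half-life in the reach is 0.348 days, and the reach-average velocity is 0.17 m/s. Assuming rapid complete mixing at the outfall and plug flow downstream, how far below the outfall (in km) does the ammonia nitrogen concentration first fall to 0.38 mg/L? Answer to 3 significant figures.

After mixing, C = (170.0·0.1300 + 32.00·11.00) / 202.0 = 374.1/202.0 = 1.852 mg/L.
Half-life 0.348 d → k = ln 2 / 0.348 = 1.992 d⁻¹.
Set 1.852·exp(−k·t) = 0.38 → t = ln(1.852/0.38)/k = 68700 s = 19.08 h.
Distance = v·t = 0.17·68700 = 11680 m = 11.68 km.

11.7 km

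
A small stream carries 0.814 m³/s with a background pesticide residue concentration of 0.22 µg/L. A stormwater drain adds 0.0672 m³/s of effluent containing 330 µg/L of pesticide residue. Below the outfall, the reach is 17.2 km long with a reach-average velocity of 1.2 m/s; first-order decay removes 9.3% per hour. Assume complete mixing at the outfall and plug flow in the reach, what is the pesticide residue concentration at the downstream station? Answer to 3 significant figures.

17.2 µg/L

Mass balance: C = (0.8140·0.2200 + 0.06720·330.0) / 0.8812 = 22.36/0.8812 = 25.37 µg/L.
Travel time t = 17.2·1000 / 1.2 = 14330 s = 3.981 h.
9.3%/h lost → k = −ln(1 − 0.093) = 0.09761 h⁻¹.
After decay, C = 25.37 × e^(−kt) = 25.37 × 0.6780 = 17.20 µg/L.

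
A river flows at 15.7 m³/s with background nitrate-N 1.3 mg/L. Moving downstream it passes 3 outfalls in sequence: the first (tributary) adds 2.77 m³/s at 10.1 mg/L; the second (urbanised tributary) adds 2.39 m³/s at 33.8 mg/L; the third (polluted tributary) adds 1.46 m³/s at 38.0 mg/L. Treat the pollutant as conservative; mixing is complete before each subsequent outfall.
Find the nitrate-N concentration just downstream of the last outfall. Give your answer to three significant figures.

8.27 mg/L

Below outfall 1: Q → 18.47 m³/s, C = (15.70·1.300 + 2.770·10.10)/18.47 = 2.620 mg/L.
Below outfall 2: Q → 20.86 m³/s, C = (18.47·2.620 + 2.390·33.80)/20.86 = 6.192 mg/L.
Below outfall 3: Q → 22.32 m³/s, C = (20.86·6.192 + 1.460·38.00)/22.32 = 8.273 mg/L.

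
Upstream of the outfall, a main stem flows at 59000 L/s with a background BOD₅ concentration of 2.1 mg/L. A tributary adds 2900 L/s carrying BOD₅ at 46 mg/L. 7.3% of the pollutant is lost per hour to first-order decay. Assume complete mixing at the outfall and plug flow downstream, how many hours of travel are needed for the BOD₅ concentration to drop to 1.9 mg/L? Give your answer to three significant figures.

10.3 h

Mass balance: C = (59000·2.100 + 2900·46.00) / 61900 = 257300/61900 = 4.157 mg/L.
7.3%/h lost → k = −ln(1 − 0.073) = 0.07580 h⁻¹.
4.157·exp(−k·t) = 1.9 → t = ln(4.157/1.9)/k = 37180 s = 10.33 h.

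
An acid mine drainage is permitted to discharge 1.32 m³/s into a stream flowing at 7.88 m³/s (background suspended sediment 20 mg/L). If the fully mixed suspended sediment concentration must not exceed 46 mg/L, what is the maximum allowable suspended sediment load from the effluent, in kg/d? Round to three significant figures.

22900 kg/d

Mass balance at the limit: 7.880·20.00 + 1.320·Cₑ = 9.200·46 → Cₑ = 201.2 mg/L.
Load = 1.320 m³/s × 201.2 g/m³ × 86 400 s/d = 22950 kg/d.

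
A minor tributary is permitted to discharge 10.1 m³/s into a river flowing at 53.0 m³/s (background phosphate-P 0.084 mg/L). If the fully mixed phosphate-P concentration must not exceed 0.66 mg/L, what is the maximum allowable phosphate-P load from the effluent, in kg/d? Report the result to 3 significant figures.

Mass balance at the limit: 53.00·0.08400 + 10.10·Cₑ = 63.10·0.66 → Cₑ = 3.683 mg/L.
Load = 10.10 m³/s × 3.683 g/m³ × 86 400 s/d = 3214 kg/d.

3210 kg/d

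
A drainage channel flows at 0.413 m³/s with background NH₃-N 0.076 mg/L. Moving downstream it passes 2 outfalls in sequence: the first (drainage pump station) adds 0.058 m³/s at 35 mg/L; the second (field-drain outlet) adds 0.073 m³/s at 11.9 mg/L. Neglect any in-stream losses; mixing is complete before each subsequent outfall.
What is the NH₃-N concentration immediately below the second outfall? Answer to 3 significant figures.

Outfall 1: combined Q = 0.4710 m³/s; C = (0.4130·0.07600 + 0.05800·35.00)/0.4710 = 4.377 mg/L.
Outfall 2: combined Q = 0.5440 m³/s; C = (0.4710·4.377 + 0.07300·11.90)/0.5440 = 5.386 mg/L.

5.39 mg/L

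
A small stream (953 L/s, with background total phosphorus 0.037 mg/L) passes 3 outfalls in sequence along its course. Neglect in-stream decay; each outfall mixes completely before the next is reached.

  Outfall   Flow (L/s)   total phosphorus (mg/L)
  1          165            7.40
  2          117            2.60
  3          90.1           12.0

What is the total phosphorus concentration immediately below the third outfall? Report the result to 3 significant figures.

1.99 mg/L

Outfall 1: combined Q = 1118 L/s; C = (953.0·0.03700 + 165.0·7.400)/1118 = 1.124 mg/L.
Outfall 2: combined Q = 1235 L/s; C = (1118·1.124 + 117.0·2.600)/1235 = 1.264 mg/L.
Outfall 3: combined Q = 1325 L/s; C = (1235·1.264 + 90.10·12.00)/1325 = 1.994 mg/L.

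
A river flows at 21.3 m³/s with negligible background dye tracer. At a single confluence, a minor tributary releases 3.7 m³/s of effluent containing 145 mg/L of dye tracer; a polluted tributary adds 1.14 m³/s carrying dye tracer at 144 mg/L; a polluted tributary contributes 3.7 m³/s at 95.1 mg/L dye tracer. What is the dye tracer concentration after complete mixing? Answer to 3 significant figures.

35.3 mg/L

Mass balance: C = (21.30·0 + 3.700·145.0 + 1.140·144.0 + 3.700·95.10) / 29.84 = 1053/29.84 = 35.27 mg/L.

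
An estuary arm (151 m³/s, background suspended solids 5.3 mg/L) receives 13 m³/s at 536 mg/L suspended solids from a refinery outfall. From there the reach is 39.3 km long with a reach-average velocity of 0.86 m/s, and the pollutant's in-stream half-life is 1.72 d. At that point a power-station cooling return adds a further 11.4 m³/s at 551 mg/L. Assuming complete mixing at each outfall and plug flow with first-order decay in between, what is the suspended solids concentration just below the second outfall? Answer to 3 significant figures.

71.6 mg/L

Flow-weighted average: C = (151.0·5.300 + 13.00·536.0) / 164.0 = 7768/164.0 = 47.37 mg/L; combined flow 164.0 m³/s.
Travel time t = 39.3·1000 / 0.86 = 45700 s = 12.69 h.
Half-life 1.72 d → k = ln 2 / 1.72 = 0.4030 d⁻¹.
After decay, C = 47.37 × e^(−kt) = 47.37 × 0.8080 = 38.27 mg/L.
Second outfall: C = (164.0·38.27 + 11.40·551.0)/175.4 = 71.60 mg/L.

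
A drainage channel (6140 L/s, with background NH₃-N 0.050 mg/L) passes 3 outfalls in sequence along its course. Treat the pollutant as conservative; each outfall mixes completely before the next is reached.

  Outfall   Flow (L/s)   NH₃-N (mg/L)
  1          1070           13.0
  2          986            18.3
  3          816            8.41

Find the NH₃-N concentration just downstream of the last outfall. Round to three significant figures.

After outfall 1: Q = 6140 + 1070 = 7210 L/s; C = (6140·0.05000 + 1070·13.00)/7210 = 1.972 mg/L.
After outfall 2: Q = 7210 + 986.0 = 8196 L/s; C = (7210·1.972 + 986.0·18.30)/8196 = 3.936 mg/L.
After outfall 3: Q = 8196 + 816.0 = 9012 L/s; C = (8196·3.936 + 816.0·8.410)/9012 = 4.341 mg/L.

4.34 mg/L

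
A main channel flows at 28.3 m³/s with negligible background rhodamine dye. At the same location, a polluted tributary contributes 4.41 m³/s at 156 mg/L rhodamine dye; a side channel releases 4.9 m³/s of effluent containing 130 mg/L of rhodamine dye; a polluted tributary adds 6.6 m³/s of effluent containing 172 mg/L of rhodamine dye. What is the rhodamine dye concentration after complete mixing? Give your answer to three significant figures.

55.6 mg/L

After mixing, C = (28.30·0 + 4.410·156.0 + 4.900·130.0 + 6.600·172.0) / 44.21 = 2460/44.21 = 55.65 mg/L.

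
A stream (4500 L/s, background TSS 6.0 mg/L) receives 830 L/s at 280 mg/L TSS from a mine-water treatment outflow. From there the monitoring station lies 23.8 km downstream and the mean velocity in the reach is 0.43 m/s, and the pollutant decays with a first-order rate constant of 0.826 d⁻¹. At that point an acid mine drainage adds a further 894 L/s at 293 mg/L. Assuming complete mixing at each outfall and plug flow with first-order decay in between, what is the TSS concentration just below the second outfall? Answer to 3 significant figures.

66.6 mg/L

Mass balance: C = (4500·6.000 + 830.0·280.0) / 5330 = 259400/5330 = 48.67 mg/L; combined flow 5330 L/s.
Travel time t = 23.8·1000 / 0.43 = 55350 s = 15.37 h.
First-order decay: C = 48.67·exp(−k·t) = 48.67·0.5891 = 28.67 mg/L.
Second outfall: C = (5330·28.67 + 894.0·293.0)/6224 = 66.64 mg/L.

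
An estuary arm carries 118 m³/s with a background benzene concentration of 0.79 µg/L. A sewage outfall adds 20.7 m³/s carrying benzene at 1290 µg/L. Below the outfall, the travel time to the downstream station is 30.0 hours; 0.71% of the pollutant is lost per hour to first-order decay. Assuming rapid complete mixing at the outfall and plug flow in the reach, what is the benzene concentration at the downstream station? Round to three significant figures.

156 µg/L

Flow-weighted average: C = (118.0·0.7900 + 20.70·1290) / 138.7 = 26800/138.7 = 193.2 µg/L.
0.71%/h lost → k = −ln(1 − 0.0071) = 0.007125 h⁻¹.
Applying C = C₀e^(−kt): 193.2 × 0.8075 = 156.0 µg/L.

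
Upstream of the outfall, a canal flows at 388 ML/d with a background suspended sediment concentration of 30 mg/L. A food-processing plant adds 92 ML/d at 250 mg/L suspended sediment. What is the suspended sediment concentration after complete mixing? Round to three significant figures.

After mixing, C = (388.0·30.00 + 92.00·250.0) / 480.0 = 34640/480.0 = 72.17 mg/L.

72.2 mg/L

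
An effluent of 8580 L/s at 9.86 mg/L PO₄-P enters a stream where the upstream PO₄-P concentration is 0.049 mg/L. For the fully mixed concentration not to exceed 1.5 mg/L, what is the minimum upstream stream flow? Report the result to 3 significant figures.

49400 L/s

Set C_mix = 1.5: (Q·0.04900 + 8580·9.860) / (Q + 8580) = 1.5
→ Q = 8580·(9.860 − 1.5)/(1.5 − 0.04900) = 49430 L/s.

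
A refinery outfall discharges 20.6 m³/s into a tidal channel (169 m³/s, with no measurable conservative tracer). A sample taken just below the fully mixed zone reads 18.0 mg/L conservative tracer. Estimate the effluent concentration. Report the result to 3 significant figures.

Mass balance: 169.0·0 + 20.60·Cₑ = 189.6·18.00
→ Cₑ = (189.6·18.00 − 169.0·0) / 20.60 = 165.7 mg/L.

166 mg/L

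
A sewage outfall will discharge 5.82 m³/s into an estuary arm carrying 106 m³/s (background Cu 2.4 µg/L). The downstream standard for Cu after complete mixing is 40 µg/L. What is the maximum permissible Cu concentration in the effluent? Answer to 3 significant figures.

At the limit, (Qr·Cr + Qe·Cₑ)/(Qr + Qe) = 40:
Cₑ = (111.8·40 − 106.0·2.400) / 5.820 = 724.8 µg/L.

725 µg/L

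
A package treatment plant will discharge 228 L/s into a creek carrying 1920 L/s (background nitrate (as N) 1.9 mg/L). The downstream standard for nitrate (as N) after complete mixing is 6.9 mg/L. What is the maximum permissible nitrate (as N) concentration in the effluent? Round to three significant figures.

49.0 mg/L

At the limit, (Qr·Cr + Qe·Cₑ)/(Qr + Qe) = 6.9:
Cₑ = (2148·6.9 − 1920·1.900) / 228.0 = 49.01 mg/L.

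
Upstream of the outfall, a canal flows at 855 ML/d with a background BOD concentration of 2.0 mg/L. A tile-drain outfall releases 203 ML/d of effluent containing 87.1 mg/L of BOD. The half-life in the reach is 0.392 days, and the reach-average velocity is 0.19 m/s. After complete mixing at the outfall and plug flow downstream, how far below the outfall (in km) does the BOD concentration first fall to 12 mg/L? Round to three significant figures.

3.93 km

Flow-weighted average: C = (855.0·2.000 + 203.0·87.10) / 1058 = 19390/1058 = 18.33 mg/L.
Half-life 0.392 d → k = ln 2 / 0.392 = 1.768 d⁻¹.
Set 18.33·exp(−k·t) = 12 → t = ln(18.33/12)/k = 20700 s = 5.749 h.
Distance = v·t = 0.19·20700 = 3932 m = 3.932 km.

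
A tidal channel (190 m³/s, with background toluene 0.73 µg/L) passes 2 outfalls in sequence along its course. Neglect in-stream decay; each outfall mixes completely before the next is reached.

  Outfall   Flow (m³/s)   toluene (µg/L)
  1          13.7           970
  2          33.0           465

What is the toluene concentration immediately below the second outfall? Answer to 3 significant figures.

122 µg/L

After outfall 1: Q = 190.0 + 13.70 = 203.7 m³/s; C = (190.0·0.7300 + 13.70·970.0)/203.7 = 65.92 µg/L.
After outfall 2: Q = 203.7 + 33.00 = 236.7 m³/s; C = (203.7·65.92 + 33.00·465.0)/236.7 = 121.6 µg/L.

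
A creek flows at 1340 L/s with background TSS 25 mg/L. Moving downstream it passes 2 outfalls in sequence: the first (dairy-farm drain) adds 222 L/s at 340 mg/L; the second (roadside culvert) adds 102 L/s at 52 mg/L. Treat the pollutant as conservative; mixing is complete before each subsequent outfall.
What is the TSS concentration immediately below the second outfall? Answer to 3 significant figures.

68.7 mg/L

Below outfall 1: Q → 1562 L/s, C = (1340·25.00 + 222.0·340.0)/1562 = 69.77 mg/L.
Below outfall 2: Q → 1664 L/s, C = (1562·69.77 + 102.0·52.00)/1664 = 68.68 mg/L.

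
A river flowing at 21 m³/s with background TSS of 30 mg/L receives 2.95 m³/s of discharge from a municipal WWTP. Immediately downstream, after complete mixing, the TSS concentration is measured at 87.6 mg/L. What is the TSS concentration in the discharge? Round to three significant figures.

Mass balance: 21.00·30.00 + 2.950·Cₑ = 23.95·87.60
→ Cₑ = (23.95·87.60 − 21.00·30.00) / 2.950 = 497.6 mg/L.

498 mg/L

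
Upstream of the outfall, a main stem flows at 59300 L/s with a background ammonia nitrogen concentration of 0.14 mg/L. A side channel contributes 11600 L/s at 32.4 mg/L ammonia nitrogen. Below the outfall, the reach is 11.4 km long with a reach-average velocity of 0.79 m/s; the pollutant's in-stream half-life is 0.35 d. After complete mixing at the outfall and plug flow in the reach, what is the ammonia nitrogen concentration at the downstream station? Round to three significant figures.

3.89 mg/L

Mixed concentration C = ΣQC/ΣQ = (59300·0.1400 + 11600·32.40) / 70900 = 384100/70900 = 5.418 mg/L.
Travel time t = 11.4·1000 / 0.79 = 14430 s = 4.008 h.
Half-life 0.35 d → k = ln 2 / 0.35 = 1.980 d⁻¹.
Decay over the reach: 5.418·exp(−kt) = 5.418·0.7184 = 3.892 mg/L.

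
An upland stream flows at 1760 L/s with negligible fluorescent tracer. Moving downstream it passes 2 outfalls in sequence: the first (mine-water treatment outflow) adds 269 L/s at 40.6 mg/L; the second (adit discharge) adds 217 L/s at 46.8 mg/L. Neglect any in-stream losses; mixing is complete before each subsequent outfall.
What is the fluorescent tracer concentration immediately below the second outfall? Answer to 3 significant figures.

After outfall 1: Q = 1760 + 269.0 = 2029 L/s; C = (1760·0 + 269.0·40.60)/2029 = 5.383 mg/L.
After outfall 2: Q = 2029 + 217.0 = 2246 L/s; C = (2029·5.383 + 217.0·46.80)/2246 = 9.384 mg/L.

9.38 mg/L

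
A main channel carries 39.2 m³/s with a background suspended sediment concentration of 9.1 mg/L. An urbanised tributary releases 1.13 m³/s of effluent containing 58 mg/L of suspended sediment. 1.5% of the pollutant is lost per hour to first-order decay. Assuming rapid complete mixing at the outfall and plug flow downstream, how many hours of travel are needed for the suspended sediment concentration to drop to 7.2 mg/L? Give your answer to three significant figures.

After mixing, C = (39.20·9.100 + 1.130·58.00) / 40.33 = 422.3/40.33 = 10.47 mg/L.
1.5%/h lost → k = −ln(1 − 0.015) = 0.01511 h⁻¹.
10.47·exp(−k·t) = 7.2 → t = ln(10.47/7.2)/k = 89190 s = 24.78 h.

24.8 h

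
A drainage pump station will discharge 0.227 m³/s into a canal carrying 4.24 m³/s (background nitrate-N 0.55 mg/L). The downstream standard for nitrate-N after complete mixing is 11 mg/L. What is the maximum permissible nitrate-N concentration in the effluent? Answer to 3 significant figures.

206 mg/L

At the limit, (Qr·Cr + Qe·Cₑ)/(Qr + Qe) = 11:
Cₑ = (4.467·11 − 4.240·0.5500) / 0.2270 = 206.2 mg/L.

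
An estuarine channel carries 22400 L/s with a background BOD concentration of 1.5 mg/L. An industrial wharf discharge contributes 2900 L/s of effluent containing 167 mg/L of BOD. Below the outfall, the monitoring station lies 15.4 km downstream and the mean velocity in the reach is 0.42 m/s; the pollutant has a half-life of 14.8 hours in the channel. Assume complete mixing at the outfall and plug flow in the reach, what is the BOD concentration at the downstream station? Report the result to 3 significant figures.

12.7 mg/L

After mixing, C = (22400·1.500 + 2900·167.0) / 25300 = 517900/25300 = 20.47 mg/L.
Travel time t = 15.4·1000 / 0.42 = 36670 s = 10.19 h.
Half-life 14.8 h → k = ln 2 / 14.8 = 0.04683 h⁻¹ = 1.124 d⁻¹.
Applying C = C₀e^(−kt): 20.47 × 0.6206 = 12.70 mg/L.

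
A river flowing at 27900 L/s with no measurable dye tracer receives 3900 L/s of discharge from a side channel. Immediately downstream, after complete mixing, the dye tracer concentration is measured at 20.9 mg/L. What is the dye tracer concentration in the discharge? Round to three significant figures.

170 mg/L

Mass balance: 27900·0 + 3900·Cₑ = 31800·20.90
→ Cₑ = (31800·20.90 − 27900·0) / 3900 = 170.4 mg/L.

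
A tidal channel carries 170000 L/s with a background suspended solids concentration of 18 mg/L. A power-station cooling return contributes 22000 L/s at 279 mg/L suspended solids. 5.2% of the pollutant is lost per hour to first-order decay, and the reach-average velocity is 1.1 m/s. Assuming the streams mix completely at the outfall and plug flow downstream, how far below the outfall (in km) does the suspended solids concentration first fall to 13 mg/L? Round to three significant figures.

Mixed concentration C = ΣQC/ΣQ = (170000·18.00 + 22000·279.0) / 192000 = 9198000/192000 = 47.91 mg/L.
5.2%/h lost → k = −ln(1 − 0.052) = 0.05340 h⁻¹.
Set 47.91·exp(−k·t) = 13 → t = ln(47.91/13)/k = 87930 s = 24.42 h.
Distance = v·t = 1.1·87930 = 96720 m = 96.72 km.

96.7 km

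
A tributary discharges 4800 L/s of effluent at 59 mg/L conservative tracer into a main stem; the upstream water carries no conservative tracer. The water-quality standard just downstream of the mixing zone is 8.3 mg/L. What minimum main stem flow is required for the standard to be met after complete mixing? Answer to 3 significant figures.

Set C_mix = 8.3: (Q·0 + 4800·59.00) / (Q + 4800) = 8.3
→ Q = 4800·(59.00 − 8.3)/(8.3 − 0) = 29320 L/s.

29300 L/s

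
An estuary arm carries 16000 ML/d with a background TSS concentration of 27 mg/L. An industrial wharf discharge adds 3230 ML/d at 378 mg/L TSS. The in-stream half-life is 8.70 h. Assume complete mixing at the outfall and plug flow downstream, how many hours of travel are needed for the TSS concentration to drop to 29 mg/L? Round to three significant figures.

13.6 h

Flow-weighted average: C = (16000·27.00 + 3230·378.0) / 19230 = 1653000/19230 = 85.96 mg/L.
Half-life 8.70 h → k = ln 2 / 8.70 = 0.07967 h⁻¹ = 1.912 d⁻¹.
85.96·exp(−k·t) = 29 → t = ln(85.96/29)/k = 49100 s = 13.64 h.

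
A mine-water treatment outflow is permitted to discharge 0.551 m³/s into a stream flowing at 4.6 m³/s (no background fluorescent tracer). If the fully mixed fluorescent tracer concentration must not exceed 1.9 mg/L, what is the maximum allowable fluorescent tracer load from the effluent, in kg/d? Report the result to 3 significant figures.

846 kg/d

Mass balance at the limit: 4.600·0 + 0.5510·Cₑ = 5.151·1.9 → Cₑ = 17.76 mg/L.
Load = 0.5510 m³/s × 17.76 g/m³ × 86 400 s/d = 845.6 kg/d.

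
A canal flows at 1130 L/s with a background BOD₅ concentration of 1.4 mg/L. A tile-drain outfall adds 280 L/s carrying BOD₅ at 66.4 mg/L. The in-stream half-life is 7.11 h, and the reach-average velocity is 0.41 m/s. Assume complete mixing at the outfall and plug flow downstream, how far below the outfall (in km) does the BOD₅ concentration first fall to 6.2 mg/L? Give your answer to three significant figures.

Mixed concentration C = ΣQC/ΣQ = (1130·1.400 + 280.0·66.40) / 1410 = 20170/1410 = 14.31 mg/L.
Half-life 7.11 h → k = ln 2 / 7.11 = 0.09749 h⁻¹ = 2.340 d⁻¹.
Set 14.31·exp(−k·t) = 6.2 → t = ln(14.31/6.2)/k = 30880 s = 8.578 h.
Distance = v·t = 0.41·30880 = 12660 m = 12.66 km.

12.7 km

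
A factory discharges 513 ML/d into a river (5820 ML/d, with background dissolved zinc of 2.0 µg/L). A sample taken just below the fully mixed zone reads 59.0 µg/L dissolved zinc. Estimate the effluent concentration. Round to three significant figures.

706 µg/L

Mass balance: 5820·2.000 + 513.0·Cₑ = 6333·59.00
→ Cₑ = (6333·59.00 − 5820·2.000) / 513.0 = 705.7 µg/L.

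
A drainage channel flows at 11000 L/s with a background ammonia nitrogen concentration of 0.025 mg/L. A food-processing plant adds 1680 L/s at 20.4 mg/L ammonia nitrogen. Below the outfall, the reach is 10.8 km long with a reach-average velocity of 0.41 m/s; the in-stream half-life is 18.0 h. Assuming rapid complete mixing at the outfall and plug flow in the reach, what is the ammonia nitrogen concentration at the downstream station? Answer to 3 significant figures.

Flow-weighted average: C = (11000·0.02500 + 1680·20.40) / 12680 = 34550/12680 = 2.725 mg/L.
Travel time t = 10.8·1000 / 0.41 = 26340 s = 7.317 h.
Half-life 18.0 h → k = ln 2 / 18.0 = 0.03851 h⁻¹ = 0.9242 d⁻¹.
After decay, C = 2.725 × e^(−kt) = 2.725 × 0.7544 = 2.056 mg/L.

2.06 mg/L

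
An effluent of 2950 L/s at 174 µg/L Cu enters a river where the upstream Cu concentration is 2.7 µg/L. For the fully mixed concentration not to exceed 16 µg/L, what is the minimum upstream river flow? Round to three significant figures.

Set C_mix = 16: (Q·2.700 + 2950·174.0) / (Q + 2950) = 16
→ Q = 2950·(174.0 − 16)/(16 − 2.700) = 35050 L/s.

35000 L/s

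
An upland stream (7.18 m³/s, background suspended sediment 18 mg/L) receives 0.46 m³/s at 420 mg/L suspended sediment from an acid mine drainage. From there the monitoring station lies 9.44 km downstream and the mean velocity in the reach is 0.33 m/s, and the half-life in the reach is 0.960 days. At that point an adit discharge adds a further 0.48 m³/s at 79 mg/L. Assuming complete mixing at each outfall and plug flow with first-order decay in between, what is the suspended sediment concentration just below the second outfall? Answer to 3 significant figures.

35.9 mg/L

Conservation of mass: C = (7.180·18.00 + 0.4600·420.0) / 7.640 = 322.4/7.640 = 42.20 mg/L; combined flow 7.640 m³/s.
Travel time t = 9.44·1000 / 0.33 = 28610 s = 7.946 h.
Half-life 0.960 d → k = ln 2 / 0.960 = 0.7220 d⁻¹.
First-order decay: C = 42.20·exp(−k·t) = 42.20·0.7874 = 33.23 mg/L.
Second outfall: C = (7.640·33.23 + 0.4800·79.00)/8.120 = 35.94 mg/L.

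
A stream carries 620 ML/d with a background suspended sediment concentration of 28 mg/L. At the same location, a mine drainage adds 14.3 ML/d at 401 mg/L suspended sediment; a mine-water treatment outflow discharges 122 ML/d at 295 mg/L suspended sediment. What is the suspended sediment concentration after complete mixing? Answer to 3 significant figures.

After mixing, C = (620.0·28.00 + 14.30·401.0 + 122.0·295.0) / 756.3 = 59080/756.3 = 78.12 mg/L.

78.1 mg/L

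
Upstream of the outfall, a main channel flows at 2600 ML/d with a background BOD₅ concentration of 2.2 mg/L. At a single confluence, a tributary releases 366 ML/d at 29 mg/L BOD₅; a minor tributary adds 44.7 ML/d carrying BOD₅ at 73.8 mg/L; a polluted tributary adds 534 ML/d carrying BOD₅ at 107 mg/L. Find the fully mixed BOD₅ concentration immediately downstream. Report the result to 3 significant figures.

Conservation of mass: C = (2600·2.200 + 366.0·29.00 + 44.70·73.80 + 534.0·107.0) / 3545 = 76770/3545 = 21.66 mg/L.

21.7 mg/L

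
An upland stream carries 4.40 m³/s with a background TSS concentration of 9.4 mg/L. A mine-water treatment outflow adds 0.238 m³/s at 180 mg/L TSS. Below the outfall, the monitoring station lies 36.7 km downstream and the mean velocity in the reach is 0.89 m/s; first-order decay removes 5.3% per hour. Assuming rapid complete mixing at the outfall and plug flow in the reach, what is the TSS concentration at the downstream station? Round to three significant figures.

9.73 mg/L

After mixing, C = (4.400·9.400 + 0.2380·180.0) / 4.638 = 84.20/4.638 = 18.15 mg/L.
Travel time t = 36.7·1000 / 0.89 = 41240 s = 11.45 h.
5.3%/h lost → k = −ln(1 − 0.053) = 0.05446 h⁻¹.
First-order decay: C = 18.15·exp(−k·t) = 18.15·0.5359 = 9.729 mg/L.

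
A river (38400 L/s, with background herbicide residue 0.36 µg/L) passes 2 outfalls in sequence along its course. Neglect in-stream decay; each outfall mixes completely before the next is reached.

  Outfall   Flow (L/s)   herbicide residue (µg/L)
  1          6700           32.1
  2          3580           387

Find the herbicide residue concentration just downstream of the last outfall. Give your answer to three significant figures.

After outfall 1: Q = 38400 + 6700 = 45100 L/s; C = (38400·0.3600 + 6700·32.10)/45100 = 5.075 µg/L.
After outfall 2: Q = 45100 + 3580 = 48680 L/s; C = (45100·5.075 + 3580·387.0)/48680 = 33.16 µg/L.

33.2 µg/L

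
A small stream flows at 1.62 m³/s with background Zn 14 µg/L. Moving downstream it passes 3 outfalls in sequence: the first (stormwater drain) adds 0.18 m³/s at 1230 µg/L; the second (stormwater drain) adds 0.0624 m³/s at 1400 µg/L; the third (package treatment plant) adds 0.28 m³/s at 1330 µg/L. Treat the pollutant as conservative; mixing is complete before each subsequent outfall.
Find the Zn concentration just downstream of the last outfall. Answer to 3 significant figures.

329 µg/L

Below outfall 1: Q → 1.800 m³/s, C = (1.620·14.00 + 0.1800·1230)/1.800 = 135.6 µg/L.
Below outfall 2: Q → 1.862 m³/s, C = (1.800·135.6 + 0.06240·1400)/1.862 = 178.0 µg/L.
Below outfall 3: Q → 2.142 m³/s, C = (1.862·178.0 + 0.2800·1330)/2.142 = 328.5 µg/L.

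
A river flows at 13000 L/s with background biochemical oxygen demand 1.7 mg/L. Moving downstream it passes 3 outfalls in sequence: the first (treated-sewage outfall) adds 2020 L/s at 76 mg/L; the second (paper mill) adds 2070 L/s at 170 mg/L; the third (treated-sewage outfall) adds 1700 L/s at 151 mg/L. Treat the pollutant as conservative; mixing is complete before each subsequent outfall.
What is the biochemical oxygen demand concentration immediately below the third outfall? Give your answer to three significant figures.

41.7 mg/L

After outfall 1: Q = 13000 + 2020 = 15020 L/s; C = (13000·1.700 + 2020·76.00)/15020 = 11.69 mg/L.
After outfall 2: Q = 15020 + 2070 = 17090 L/s; C = (15020·11.69 + 2070·170.0)/17090 = 30.87 mg/L.
After outfall 3: Q = 17090 + 1700 = 18790 L/s; C = (17090·30.87 + 1700·151.0)/18790 = 41.74 mg/L.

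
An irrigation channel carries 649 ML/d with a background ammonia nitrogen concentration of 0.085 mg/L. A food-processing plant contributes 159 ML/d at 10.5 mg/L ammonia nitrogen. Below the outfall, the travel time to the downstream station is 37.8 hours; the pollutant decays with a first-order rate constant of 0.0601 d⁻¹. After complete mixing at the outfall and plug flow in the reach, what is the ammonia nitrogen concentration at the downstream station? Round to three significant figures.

1.94 mg/L

Flow-weighted average: C = (649.0·0.08500 + 159.0·10.50) / 808.0 = 1725/808.0 = 2.134 mg/L.
After decay, C = 2.134 × e^(−kt) = 2.134 × 0.9097 = 1.942 mg/L.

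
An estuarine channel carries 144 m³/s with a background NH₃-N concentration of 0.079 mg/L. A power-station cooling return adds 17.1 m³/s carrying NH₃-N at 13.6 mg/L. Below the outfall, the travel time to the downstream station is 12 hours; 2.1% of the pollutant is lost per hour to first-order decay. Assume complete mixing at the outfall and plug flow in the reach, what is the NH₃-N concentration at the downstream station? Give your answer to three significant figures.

1.17 mg/L

Flow-weighted average: C = (144.0·0.07900 + 17.10·13.60) / 161.1 = 243.9/161.1 = 1.514 mg/L.
2.1%/h lost → k = −ln(1 − 0.021) = 0.02122 h⁻¹.
First-order decay: C = 1.514·exp(−k·t) = 1.514·0.7752 = 1.174 mg/L.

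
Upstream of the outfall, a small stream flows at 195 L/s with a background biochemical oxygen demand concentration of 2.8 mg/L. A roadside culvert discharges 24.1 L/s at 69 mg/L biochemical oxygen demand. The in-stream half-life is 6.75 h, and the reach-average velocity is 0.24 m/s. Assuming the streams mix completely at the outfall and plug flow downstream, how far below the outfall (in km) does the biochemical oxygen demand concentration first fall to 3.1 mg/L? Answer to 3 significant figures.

9.92 km

Mass balance: C = (195.0·2.800 + 24.10·69.00) / 219.1 = 2209/219.1 = 10.08 mg/L.
Half-life 6.75 h → k = ln 2 / 6.75 = 0.1027 h⁻¹ = 2.465 d⁻¹.
Set 10.08·exp(−k·t) = 3.1 → t = ln(10.08/3.1)/k = 41340 s = 11.48 h.
Distance = v·t = 0.24·41340 = 9923 m = 9.923 km.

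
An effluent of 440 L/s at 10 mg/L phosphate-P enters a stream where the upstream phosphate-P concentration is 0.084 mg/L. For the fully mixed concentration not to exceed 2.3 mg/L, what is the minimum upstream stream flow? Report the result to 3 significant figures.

Set C_mix = 2.3: (Q·0.08400 + 440.0·10.00) / (Q + 440.0) = 2.3
→ Q = 440.0·(10.00 − 2.3)/(2.3 − 0.08400) = 1529 L/s.

1530 L/s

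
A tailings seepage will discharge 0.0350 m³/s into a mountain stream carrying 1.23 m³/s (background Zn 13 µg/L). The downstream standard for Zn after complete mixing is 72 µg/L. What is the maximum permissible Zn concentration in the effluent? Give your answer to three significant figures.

2150 µg/L

At the limit, (Qr·Cr + Qe·Cₑ)/(Qr + Qe) = 72:
Cₑ = (1.265·72 − 1.230·13.00) / 0.03500 = 2145 µg/L.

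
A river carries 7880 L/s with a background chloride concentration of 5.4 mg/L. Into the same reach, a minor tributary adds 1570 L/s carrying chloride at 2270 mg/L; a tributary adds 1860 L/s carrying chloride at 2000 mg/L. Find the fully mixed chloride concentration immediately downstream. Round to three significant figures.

648 mg/L

After mixing, C = (7880·5.400 + 1570·2270 + 1860·2000) / 11310 = 7326000/11310 = 647.8 mg/L.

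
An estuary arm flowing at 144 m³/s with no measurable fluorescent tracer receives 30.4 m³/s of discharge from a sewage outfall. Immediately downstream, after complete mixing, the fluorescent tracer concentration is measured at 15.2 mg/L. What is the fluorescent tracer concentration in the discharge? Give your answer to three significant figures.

Mass balance: 144.0·0 + 30.40·Cₑ = 174.4·15.20
→ Cₑ = (174.4·15.20 − 144.0·0) / 30.40 = 87.20 mg/L.

87.2 mg/L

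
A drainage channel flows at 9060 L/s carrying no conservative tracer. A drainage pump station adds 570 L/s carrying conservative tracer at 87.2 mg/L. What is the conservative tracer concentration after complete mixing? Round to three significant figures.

5.16 mg/L

Flow-weighted average: C = (9060·0 + 570.0·87.20) / 9630 = 49700/9630 = 5.161 mg/L.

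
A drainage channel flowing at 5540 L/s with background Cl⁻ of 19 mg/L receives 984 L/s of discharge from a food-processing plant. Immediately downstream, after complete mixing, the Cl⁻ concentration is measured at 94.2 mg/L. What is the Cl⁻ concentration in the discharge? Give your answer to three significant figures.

518 mg/L

Mass balance: 5540·19.00 + 984.0·Cₑ = 6524·94.20
→ Cₑ = (6524·94.20 − 5540·19.00) / 984.0 = 517.6 mg/L.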